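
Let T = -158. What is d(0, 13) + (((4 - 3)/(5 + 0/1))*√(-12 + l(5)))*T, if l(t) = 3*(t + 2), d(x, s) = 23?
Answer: -359/5 ≈ -71.800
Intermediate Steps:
l(t) = 6 + 3*t (l(t) = 3*(2 + t) = 6 + 3*t)
d(0, 13) + (((4 - 3)/(5 + 0/1))*√(-12 + l(5)))*T = 23 + (((4 - 3)/(5 + 0/1))*√(-12 + (6 + 3*5)))*(-158) = 23 + ((1/(5 + 0*1))*√(-12 + (6 + 15)))*(-158) = 23 + ((1/(5 + 0))*√(-12 + 21))*(-158) = 23 + ((1/5)*√9)*(-158) = 23 + ((1*(⅕))*3)*(-158) = 23 + ((⅕)*3)*(-158) = 23 + (⅗)*(-158) = 23 - 474/5 = -359/5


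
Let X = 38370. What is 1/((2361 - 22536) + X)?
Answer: 1/18195 ≈ 5.4960e-5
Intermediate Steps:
1/((2361 - 22536) + X) = 1/((2361 - 22536) + 38370) = 1/(-20175 + 38370) = 1/18195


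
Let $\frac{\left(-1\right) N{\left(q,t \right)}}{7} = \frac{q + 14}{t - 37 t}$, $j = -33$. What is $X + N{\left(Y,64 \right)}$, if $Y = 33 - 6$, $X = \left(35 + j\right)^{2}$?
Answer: $\frac{9503}{2304} \approx 4.1246$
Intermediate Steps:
$X = 4$ ($X = \left(35 - 33\right)^{2} = 2^{2} = 4$)
$Y = 27$
$N{\left(q,t \right)} = \frac{7 \left(14 + q\right)}{36 t}$ ($N{\left(q,t \right)} = - 7 \frac{q + 14}{t - 37 t} = - 7 \frac{14 + q}{\left(-36\right) t} = - 7 \left(14 + q\right) \left(- \frac{1}{36 t}\right) = - 7 \left(- \frac{14 + q}{36 t}\right) = \frac{7 \left(14 + q\right)}{36 t}$)
$X + N{\left(Y,64 \right)} = 4 + \frac{7 \left(14 + 27\right)}{36 \cdot 64} = 4 + \frac{7}{36} \cdot \frac{1}{64} \cdot 41 = 4 + \frac{287}{2304} = \frac{9503}{2304}$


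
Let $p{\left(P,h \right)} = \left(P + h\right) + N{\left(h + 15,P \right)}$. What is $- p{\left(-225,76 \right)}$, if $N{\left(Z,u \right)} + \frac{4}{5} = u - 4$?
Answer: $\frac{1894}{5} \approx 378.8$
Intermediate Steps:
$N{\left(Z,u \right)} = - \frac{24}{5} + u$ ($N{\left(Z,u \right)} = - \frac{4}{5} + \left(u - 4\right) = - \frac{4}{5} + \left(-4 + u\right) = - \frac{24}{5} + u$)
$p{\left(P,h \right)} = - \frac{24}{5} + h + 2 P$ ($p{\left(P,h \right)} = \left(P + h\right) + \left(- \frac{24}{5} + P\right) = - \frac{24}{5} + h + 2 P$)
$- p{\left(-225,76 \right)} = - (- \frac{24}{5} + 76 + 2 \left(-225\right)) = - (- \frac{24}{5} + 76 - 450) = \left(-1\right) \left(- \frac{1894}{5}\right) = \frac{1894}{5}$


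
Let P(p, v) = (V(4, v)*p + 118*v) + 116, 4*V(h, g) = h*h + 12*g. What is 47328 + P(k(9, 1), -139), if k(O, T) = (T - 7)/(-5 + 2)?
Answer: 30216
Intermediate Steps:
k(O, T) = 7/3 - T/3 (k(O, T) = (-7 + T)/(-3) = (-7 + T)*(-⅓) = 7/3 - T/3)
V(h, g) = 3*g + h²/4 (V(h, g) = (h*h + 12*g)/4 = (h² + 12*g)/4 = 3*g + h²/4)
P(p, v) = 116 + 118*v + p*(4 + 3*v) (P(p, v) = ((3*v + (¼)*4²)*p + 118*v) + 116 = ((3*v + (¼)*16)*p + 118*v) + 116 = ((3*v + 4)*p + 118*v) + 116 = ((4 + 3*v)*p + 118*v) + 116 = (p*(4 + 3*v) + 118*v) + 116 = (118*v + p*(4 + 3*v)) + 116 = 116 + 118*v + p*(4 + 3*v))
47328 + P(k(9, 1), -139) = 47328 + (116 + 118*(-139) + (7/3 - ⅓*1)*(4 + 3*(-139))) = 47328 + (116 - 16402 + (7/3 - ⅓)*(4 - 417)) = 47328 + (116 - 16402 + 2*(-413)) = 47328 + (116 - 16402 - 826) = 47328 - 17112 = 30216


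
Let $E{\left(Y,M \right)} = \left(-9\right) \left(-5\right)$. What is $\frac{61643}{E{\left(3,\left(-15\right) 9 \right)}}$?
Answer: $\frac{61643}{45} \approx 1369.8$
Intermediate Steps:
$E{\left(Y,M \right)} = 45$
$\frac{61643}{E{\left(3,\left(-15\right) 9 \right)}} = \frac{61643}{45}$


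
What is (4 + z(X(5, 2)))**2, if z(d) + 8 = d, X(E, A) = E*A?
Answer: 36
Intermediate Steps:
X(E, A) = A*E
z(d) = -8 + d
(4 + z(X(5, 2)))**2 = (4 + (-8 + 2*5))**2 = (4 + (-8 + 10))**2 = (4 + 2)**2 = 6**2 = 36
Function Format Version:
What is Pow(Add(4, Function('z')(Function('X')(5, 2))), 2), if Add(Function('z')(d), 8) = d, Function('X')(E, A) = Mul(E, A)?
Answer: 36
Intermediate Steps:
Function('X')(E, A) = Mul(A, E)
Function('z')(d) = Add(-8, d)
Pow(Add(4, Function('z')(Function('X')(5, 2))), 2) = Pow(Add(4, Add(-8, Mul(2, 5))), 2) = Pow(Add(4, Add(-8, 10)), 2) = Pow(Add(4, 2), 2) = Pow(6, 2) = 36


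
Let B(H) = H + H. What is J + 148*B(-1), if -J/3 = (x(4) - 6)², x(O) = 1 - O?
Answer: -539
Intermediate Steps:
B(H) = 2*H
J = -243 (J = -3*((1 - 1*4) - 6)² = -3*((1 - 4) - 6)² = -3*(-3 - 6)² = -3*(-9)² = -3*81 = -243)
J + 148*B(-1) = -243 + 148*(2*(-1)) = -243 + 148*(-2) = -243 - 296 = -539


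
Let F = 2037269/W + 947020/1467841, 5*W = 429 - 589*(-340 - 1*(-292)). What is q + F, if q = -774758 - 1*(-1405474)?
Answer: 26586100985333521/42128504541 ≈ 6.3107e+5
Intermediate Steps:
W = 28701/5 (W = (429 - 589*(-340 - 1*(-292)))/5 = (429 - 589*(-340 + 292))/5 = (429 - 589*(-48))/5 = (429 + 28272)/5 = (⅕)*28701 = 28701/5 ≈ 5740.2)
q = 630716 (q = -774758 + 1405474 = 630716)
F = 14979115252165/42128504541 (F = 2037269/(28701/5) + 947020/1467841 = 2037269*(5/28701) + 947020*(1/1467841) = 10186345/28701 + 947020/1467841 = 14979115252165/42128504541 ≈ 355.56)
q + F = 630716 + 14979115252165/42128504541 = 26586100985333521/42128504541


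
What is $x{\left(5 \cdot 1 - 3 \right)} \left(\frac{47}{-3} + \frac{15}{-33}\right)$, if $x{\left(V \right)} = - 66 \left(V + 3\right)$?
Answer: $5320$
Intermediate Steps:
$x{\left(V \right)} = -198 - 66 V$ ($x{\left(V \right)} = - 66 \left(3 + V\right) = -198 - 66 V$)
$x{\left(5 \cdot 1 - 3 \right)} \left(\frac{47}{-3} + \frac{15}{-33}\right) = \left(-198 - 66 \left(5 \cdot 1 - 3\right)\right) \left(\frac{47}{-3} + \frac{15}{-33}\right) = \left(-198 - 66 \left(5 - 3\right)\right) \left(47 \left(- \frac{1}{3}\right) + 15 \left(- \frac{1}{33}\right)\right) = \left(-198 - 132\right) \left(- \frac{47}{3} - \frac{5}{11}\right) = \left(-198 - 132\right) \left(- \frac{532}{33}\right) = \left(-330\right) \left(- \frac{532}{33}\right) = 5320$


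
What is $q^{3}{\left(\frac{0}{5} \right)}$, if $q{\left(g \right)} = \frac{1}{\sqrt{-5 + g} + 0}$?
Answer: $\frac{i \sqrt{5}}{25} \approx 0.089443 i$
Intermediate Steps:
$q{\left(g \right)} = \frac{1}{\sqrt{-5 + g}}$
$q^{3}{\left(\frac{0}{5} \right)} = \left(\frac{1}{\sqrt{-5 + \frac{0}{5}}}\right)^{3} = \left(\frac{1}{\sqrt{-5 + 0 \cdot \frac{1}{5}}}\right)^{3} = \left(\frac{1}{\sqrt{-5 + 0}}\right)^{3} = \left(\frac{1}{\sqrt{-5}}\right)^{3} = \left(- \frac{i \sqrt{5}}{5}\right)^{3} = \frac{i \sqrt{5}}{25}$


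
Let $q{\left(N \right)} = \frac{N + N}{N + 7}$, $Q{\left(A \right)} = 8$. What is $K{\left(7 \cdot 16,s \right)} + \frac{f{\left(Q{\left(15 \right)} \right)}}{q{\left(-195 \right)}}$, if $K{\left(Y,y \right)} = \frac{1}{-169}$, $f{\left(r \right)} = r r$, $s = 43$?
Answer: $\frac{78193}{2535} \approx 30.845$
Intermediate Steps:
$q{\left(N \right)} = \frac{2 N}{7 + N}$
$f{\left(r \right)} = r^{2}$
$K{\left(Y,y \right)} = - \frac{1}{169}$
$K{\left(7 \cdot 16,s \right)} + \frac{f{\left(Q{\left(15 \right)} \right)}}{q{\left(-195 \right)}} = - \frac{1}{169} + \frac{8^{2}}{2 \left(-195\right) \frac{1}{7 - 195}} = - \frac{1}{169} + \frac{64}{2 \left(-195\right) \frac{1}{-188}} = - \frac{1}{169} + \frac{64}{2 \left(-195\right) \left(- \frac{1}{188}\right)} = - \frac{1}{169} + \frac{64}{\frac{195}{94}} = - \frac{1}{169} + 64 \cdot \frac{94}{195} = - \frac{1}{169} + \frac{6016}{195} = \frac{78193}{2535}$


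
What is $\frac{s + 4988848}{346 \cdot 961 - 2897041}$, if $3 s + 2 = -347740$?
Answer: $- \frac{4872934}{2564535} \approx -1.9001$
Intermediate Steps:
$s = -115914$ ($s = - \frac{2}{3} + \frac{1}{3} \left(-347740\right) = - \frac{2}{3} - \frac{347740}{3} = -115914$)
$\frac{s + 4988848}{346 \cdot 961 - 2897041} = \frac{-115914 + 4988848}{346 \cdot 961 - 2897041} = \frac{4872934}{332506 - 2897041} = \frac{4872934}{-2564535} = 4872934 \left(- \frac{1}{2564535}\right) = - \frac{4872934}{2564535}$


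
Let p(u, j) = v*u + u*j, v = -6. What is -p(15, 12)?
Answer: -90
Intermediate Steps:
p(u, j) = -6*u + j*u (p(u, j) = -6*u + u*j = -6*u + j*u)
-p(15, 12) = -15*(-6 + 12) = -15*6 = -1*90 = -90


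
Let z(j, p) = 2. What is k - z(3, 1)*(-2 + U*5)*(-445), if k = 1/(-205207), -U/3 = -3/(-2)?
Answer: -4474538636/205207 ≈ -21805.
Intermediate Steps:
U = -9/2 (U = -(-9)/(-2) = -(-9)*(-1)/2 = -3*3/2 = -9/2 ≈ -4.5000)
k = -1/205207 ≈ -4.8731e-6
k - z(3, 1)*(-2 + U*5)*(-445) = -1/205207 - 2*(-2 - 9/2*5)*(-445) = -1/205207 - 2*(-2 - 45/2)*(-445) = -1/205207 - 2*(-49/2)*(-445) = -1/205207 - (-49)*(-445) = -1/205207 - 1*21805 = -1/205207 - 21805 = -4474538636/205207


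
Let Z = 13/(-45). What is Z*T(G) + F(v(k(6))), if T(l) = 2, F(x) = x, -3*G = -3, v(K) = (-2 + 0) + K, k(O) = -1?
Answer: -161/45 ≈ -3.5778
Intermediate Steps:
v(K) = -2 + K
G = 1 (G = -⅓*(-3) = 1)
Z = -13/45 (Z = 13*(-1/45) = -13/45 ≈ -0.28889)
Z*T(G) + F(v(k(6))) = -13/45*2 + (-2 - 1) = -26/45 - 3 = -161/45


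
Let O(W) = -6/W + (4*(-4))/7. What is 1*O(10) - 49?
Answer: -1816/35 ≈ -51.886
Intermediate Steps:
O(W) = -16/7 - 6/W (O(W) = -6/W - 16*⅐ = -6/W - 16/7 = -16/7 - 6/W)
1*O(10) - 49 = 1*(-16/7 - 6/10) - 49 = 1*(-16/7 - 6*⅒) - 49 = 1*(-16/7 - ⅗) - 49 = 1*(-101/35) - 49 = -101/35 - 49 = -1816/35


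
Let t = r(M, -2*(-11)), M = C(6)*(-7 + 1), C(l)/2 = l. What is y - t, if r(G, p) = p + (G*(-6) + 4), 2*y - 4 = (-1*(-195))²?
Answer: 37113/2 ≈ 18557.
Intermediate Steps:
C(l) = 2*l
M = -72 (M = (2*6)*(-7 + 1) = 12*(-6) = -72)
y = 38029/2 (y = 2 + (-1*(-195))²/2 = 2 + (½)*195² = 2 + (½)*38025 = 2 + 38025/2 = 38029/2 ≈ 19015.)
r(G, p) = 4 + p - 6*G (r(G, p) = p + (-6*G + 4) = p + (4 - 6*G) = 4 + p - 6*G)
t = 458 (t = 4 - 2*(-11) - 6*(-72) = 4 + 22 + 432 = 458)
y - t = 38029/2 - 1*458 = 38029/2 - 458 = 37113/2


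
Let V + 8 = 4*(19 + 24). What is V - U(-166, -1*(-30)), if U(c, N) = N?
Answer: 134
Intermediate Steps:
V = 164 (V = -8 + 4*(19 + 24) = -8 + 4*43 = -8 + 172 = 164)
V - U(-166, -1*(-30)) = 164 - (-1)*(-30) = 164 - 1*30 = 164 - 30 = 134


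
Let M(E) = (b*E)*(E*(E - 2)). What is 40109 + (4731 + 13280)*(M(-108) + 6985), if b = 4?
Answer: -92309486816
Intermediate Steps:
M(E) = 4*E²*(-2 + E) (M(E) = (4*E)*(E*(E - 2)) = (4*E)*(E*(-2 + E)) = 4*E²*(-2 + E))
40109 + (4731 + 13280)*(M(-108) + 6985) = 40109 + (4731 + 13280)*(4*(-108)²*(-2 - 108) + 6985) = 40109 + 18011*(4*11664*(-110) + 6985) = 40109 + 18011*(-5132160 + 6985) = 40109 + 18011*(-5125175) = 40109 - 92309526925 = -92309486816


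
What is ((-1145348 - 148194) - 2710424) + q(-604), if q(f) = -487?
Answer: -4004453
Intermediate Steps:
((-1145348 - 148194) - 2710424) + q(-604) = ((-1145348 - 148194) - 2710424) - 487 = (-1293542 - 2710424) - 487 = -4003966 - 487 = -4004453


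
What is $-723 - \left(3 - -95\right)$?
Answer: $-821$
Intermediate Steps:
$-723 - \left(3 - -95\right) = -723 - \left(3 + 95\right) = -723 - 98 = -821$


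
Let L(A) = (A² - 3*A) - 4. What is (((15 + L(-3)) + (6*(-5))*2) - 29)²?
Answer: 3600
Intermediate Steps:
L(A) = -4 + A² - 3*A
(((15 + L(-3)) + (6*(-5))*2) - 29)² = (((15 + (-4 + (-3)² - 3*(-3))) + (6*(-5))*2) - 29)² = (((15 + (-4 + 9 + 9)) - 30*2) - 29)² = (((15 + 14) - 60) - 29)² = ((29 - 60) - 29)² = (-31 - 29)² = (-60)² = 3600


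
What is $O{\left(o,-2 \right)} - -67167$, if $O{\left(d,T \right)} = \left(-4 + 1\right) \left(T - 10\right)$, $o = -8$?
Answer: $67203$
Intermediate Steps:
$O{\left(d,T \right)} = 30 - 3 T$ ($O{\left(d,T \right)} = - 3 \left(-10 + T\right) = 30 - 3 T$)
$O{\left(o,-2 \right)} - -67167 = \left(30 - -6\right) - -67167 = \left(30 + 6\right) + 67167 = 36 + 67167 = 67203$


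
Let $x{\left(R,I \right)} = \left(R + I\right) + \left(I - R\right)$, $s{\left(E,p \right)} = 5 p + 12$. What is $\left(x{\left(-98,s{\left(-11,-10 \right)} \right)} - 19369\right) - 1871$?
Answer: $-21316$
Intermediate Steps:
$s{\left(E,p \right)} = 12 + 5 p$
$x{\left(R,I \right)} = 2 I$ ($x{\left(R,I \right)} = \left(I + R\right) + \left(I - R\right) = 2 I$)
$\left(x{\left(-98,s{\left(-11,-10 \right)} \right)} - 19369\right) - 1871 = \left(2 \left(12 + 5 \left(-10\right)\right) - 19369\right) - 1871 = \left(2 \left(12 - 50\right) - 19369\right) - 1871 = \left(2 \left(-38\right) - 19369\right) - 1871 = \left(-76 - 19369\right) - 1871 = -19445 - 1871 = -21316$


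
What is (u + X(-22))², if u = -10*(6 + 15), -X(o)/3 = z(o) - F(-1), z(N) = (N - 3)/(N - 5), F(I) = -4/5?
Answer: 93760489/2025 ≈ 46302.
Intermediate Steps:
F(I) = -⅘ (F(I) = -4*⅕ = -⅘)
z(N) = (-3 + N)/(-5 + N)
X(o) = -12/5 - 3*(-3 + o)/(-5 + o) (X(o) = -3*((-3 + o)/(-5 + o) - 1*(-⅘)) = -3*((-3 + o)/(-5 + o) + ⅘) = -3*(⅘ + (-3 + o)/(-5 + o)) = -12/5 - 3*(-3 + o)/(-5 + o))
u = -210 (u = -10*21 = -210)
(u + X(-22))² = (-210 + 3*(35 - 9*(-22))/(5*(-5 - 22)))² = (-210 + (⅗)*(35 + 198)/(-27))² = (-210 + (⅗)*(-1/27)*233)² = (-210 - 233/45)² = (-9683/45)² = 93760489/2025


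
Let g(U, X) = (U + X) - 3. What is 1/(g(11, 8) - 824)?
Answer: -1/808 ≈ -0.0012376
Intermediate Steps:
g(U, X) = -3 + U + X
1/(g(11, 8) - 824) = 1/((-3 + 11 + 8) - 824) = 1/(16 - 824) = 1/(-808) = -1/808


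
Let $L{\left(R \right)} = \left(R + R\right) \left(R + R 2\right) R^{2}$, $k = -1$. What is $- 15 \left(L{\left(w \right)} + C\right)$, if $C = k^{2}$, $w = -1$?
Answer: $-105$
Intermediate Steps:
$L{\left(R \right)} = 6 R^{4}$ ($L{\left(R \right)} = 2 R \left(R + 2 R\right) R^{2} = 2 R 3 R R^{2} = 6 R^{2} R^{2} = 6 R^{4}$)
$C = 1$ ($C = \left(-1\right)^{2} = 1$)
$- 15 \left(L{\left(w \right)} + C\right) = - 15 \left(6 \left(-1\right)^{4} + 1\right) = - 15 \left(6 \cdot 1 + 1\right) = - 15 \left(6 + 1\right) = \left(-15\right) 7 = -105$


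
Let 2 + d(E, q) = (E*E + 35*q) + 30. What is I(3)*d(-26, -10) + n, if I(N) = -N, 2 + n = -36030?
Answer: -37094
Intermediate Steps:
d(E, q) = 28 + E² + 35*q (d(E, q) = -2 + ((E*E + 35*q) + 30) = -2 + ((E² + 35*q) + 30) = -2 + (30 + E² + 35*q) = 28 + E² + 35*q)
n = -36032 (n = -2 - 36030 = -36032)
I(3)*d(-26, -10) + n = (-1*3)*(28 + (-26)² + 35*(-10)) - 36032 = -3*(28 + 676 - 350) - 36032 = -3*354 - 36032 = -1062 - 36032 = -37094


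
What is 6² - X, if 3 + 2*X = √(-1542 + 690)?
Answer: 75/2 - I*√213 ≈ 37.5 - 14.595*I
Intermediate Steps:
X = -3/2 + I*√213 (X = -3/2 + √(-1542 + 690)/2 = -3/2 + √(-852)/2 = -3/2 + (2*I*√213)/2 = -3/2 + I*√213 ≈ -1.5 + 14.595*I)
6² - X = 6² - (-3/2 + I*√213) = 36 + (3/2 - I*√213) = 75/2 - I*√213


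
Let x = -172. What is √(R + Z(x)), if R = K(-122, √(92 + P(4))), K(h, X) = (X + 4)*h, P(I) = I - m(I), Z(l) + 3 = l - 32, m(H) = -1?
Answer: √(-695 - 122*√97) ≈ 43.549*I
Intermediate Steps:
Z(l) = -35 + l (Z(l) = -3 + (l - 32) = -3 + (-32 + l) = -35 + l)
P(I) = 1 + I (P(I) = I - 1*(-1) = I + 1 = 1 + I)
K(h, X) = h*(4 + X) (K(h, X) = (4 + X)*h = h*(4 + X))
R = -488 - 122*√97 (R = -122*(4 + √(92 + (1 + 4))) = -122*(4 + √(92 + 5)) = -122*(4 + √97) = -488 - 122*√97 ≈ -1689.6)
√(R + Z(x)) = √((-488 - 122*√97) + (-35 - 172)) = √((-488 - 122*√97) - 207) = √(-695 - 122*√97)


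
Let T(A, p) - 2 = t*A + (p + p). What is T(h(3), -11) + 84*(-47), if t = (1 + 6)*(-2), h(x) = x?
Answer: -4010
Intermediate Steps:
t = -14 (t = 7*(-2) = -14)
T(A, p) = 2 - 14*A + 2*p (T(A, p) = 2 + (-14*A + (p + p)) = 2 + (-14*A + 2*p) = 2 - 14*A + 2*p)
T(h(3), -11) + 84*(-47) = (2 - 14*3 + 2*(-11)) + 84*(-47) = (2 - 42 - 22) - 3948 = -62 - 3948 = -4010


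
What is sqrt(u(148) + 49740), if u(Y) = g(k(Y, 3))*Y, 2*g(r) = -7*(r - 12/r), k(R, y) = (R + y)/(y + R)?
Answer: sqrt(55438) ≈ 235.45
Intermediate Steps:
k(R, y) = 1 (k(R, y) = (R + y)/(R + y) = 1)
g(r) = 42/r - 7*r/2 (g(r) = (-7*(r - 12/r))/2 = (-7*r + 84/r)/2 = 42/r - 7*r/2)
u(Y) = 77*Y/2 (u(Y) = (42/1 - 7/2*1)*Y = (42*1 - 7/2)*Y = (42 - 7/2)*Y = 77*Y/2)
sqrt(u(148) + 49740) = sqrt((77/2)*148 + 49740) = sqrt(5698 + 49740) = sqrt(55438)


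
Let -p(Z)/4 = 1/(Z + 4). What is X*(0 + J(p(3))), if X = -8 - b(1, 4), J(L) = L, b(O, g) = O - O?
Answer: 32/7 ≈ 4.5714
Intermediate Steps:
p(Z) = -4/(4 + Z) (p(Z) = -4/(Z + 4) = -4/(4 + Z))
b(O, g) = 0
X = -8 (X = -8 - 1*0 = -8 + 0 = -8)
X*(0 + J(p(3))) = -8*(0 - 4/(4 + 3)) = -8*(0 - 4/7) = -8*(-4/7) = 32/7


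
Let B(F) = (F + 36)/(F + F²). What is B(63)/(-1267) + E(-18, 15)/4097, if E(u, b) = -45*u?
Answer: 459723893/2325522752 ≈ 0.19769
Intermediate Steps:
B(F) = (36 + F)/(F + F²)
B(63)/(-1267) + E(-18, 15)/4097 = ((36 + 63)/(63*(1 + 63)))/(-1267) - 45*(-18)/4097 = ((1/63)*99/64)*(-1/1267) + 810*(1/4097) = ((1/63)*(1/64)*99)*(-1/1267) + 810/4097 = (11/448)*(-1/1267) + 810/4097 = -11/567616 + 810/4097 = 459723893/2325522752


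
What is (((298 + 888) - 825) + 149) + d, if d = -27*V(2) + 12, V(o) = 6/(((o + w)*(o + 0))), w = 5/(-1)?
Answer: 549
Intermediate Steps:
w = -5 (w = 5*(-1) = -5)
V(o) = 6/(o*(-5 + o)) (V(o) = 6/(((o - 5)*(o + 0))) = 6/(((-5 + o)*o)) = 6/((o*(-5 + o))) = 6*(1/(o*(-5 + o))) = 6/(o*(-5 + o)))
d = 39 (d = -162/(2*(-5 + 2)) + 12 = -162/(2*(-3)) + 12 = -162*(-1)/(2*3) + 12 = -27*(-1) + 12 = 27 + 12 = 39)
(((298 + 888) - 825) + 149) + d = (((298 + 888) - 825) + 149) + 39 = ((1186 - 825) + 149) + 39 = (361 + 149) + 39 = 510 + 39 = 549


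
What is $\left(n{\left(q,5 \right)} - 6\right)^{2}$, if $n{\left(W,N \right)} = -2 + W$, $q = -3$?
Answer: $121$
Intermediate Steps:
$\left(n{\left(q,5 \right)} - 6\right)^{2} = \left(\left(-2 - 3\right) - 6\right)^{2} = \left(-5 - 6\right)^{2} = \left(-11\right)^{2} = 121$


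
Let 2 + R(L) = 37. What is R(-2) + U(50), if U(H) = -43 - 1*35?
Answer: -43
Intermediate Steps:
U(H) = -78 (U(H) = -43 - 35 = -78)
R(L) = 35 (R(L) = -2 + 37 = 35)
R(-2) + U(50) = 35 - 78 = -43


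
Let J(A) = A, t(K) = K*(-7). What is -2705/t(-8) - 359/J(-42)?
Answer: -6679/168 ≈ -39.756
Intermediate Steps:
t(K) = -7*K
-2705/t(-8) - 359/J(-42) = -2705/((-7*(-8))) - 359/(-42) = -2705/56 - 359*(-1/42) = -2705*1/56 + 359/42 = -2705/56 + 359/42 = -6679/168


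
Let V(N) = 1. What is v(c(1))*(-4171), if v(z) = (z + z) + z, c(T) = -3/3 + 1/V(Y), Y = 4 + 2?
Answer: 0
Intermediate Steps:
Y = 6
c(T) = 0 (c(T) = -3/3 + 1/1 = -3*⅓ + 1*1 = -1 + 1 = 0)
v(z) = 3*z (v(z) = 2*z + z = 3*z)
v(c(1))*(-4171) = (3*0)*(-4171) = 0*(-4171) = 0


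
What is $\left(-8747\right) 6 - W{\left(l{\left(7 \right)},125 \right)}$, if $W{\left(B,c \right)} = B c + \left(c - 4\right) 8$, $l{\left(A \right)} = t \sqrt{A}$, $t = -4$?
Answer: $-53450 + 500 \sqrt{7} \approx -52127.0$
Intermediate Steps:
$l{\left(A \right)} = - 4 \sqrt{A}$
$W{\left(B,c \right)} = -32 + 8 c + B c$ ($W{\left(B,c \right)} = B c + \left(-4 + c\right) 8 = B c + \left(-32 + 8 c\right) = -32 + 8 c + B c$)
$\left(-8747\right) 6 - W{\left(l{\left(7 \right)},125 \right)} = \left(-8747\right) 6 - \left(-32 + 8 \cdot 125 + - 4 \sqrt{7} \cdot 125\right) = -52482 - \left(-32 + 1000 - 500 \sqrt{7}\right) = -52482 - \left(968 - 500 \sqrt{7}\right) = -53450 + 500 \sqrt{7}$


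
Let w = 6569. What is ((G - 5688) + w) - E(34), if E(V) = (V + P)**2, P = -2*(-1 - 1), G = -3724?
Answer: -4287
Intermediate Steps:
P = 4 (P = -2*(-2) = 4)
E(V) = (4 + V)**2 (E(V) = (V + 4)**2 = (4 + V)**2)
((G - 5688) + w) - E(34) = ((-3724 - 5688) + 6569) - (4 + 34)**2 = (-9412 + 6569) - 1*38**2 = -2843 - 1*1444 = -2843 - 1444 = -4287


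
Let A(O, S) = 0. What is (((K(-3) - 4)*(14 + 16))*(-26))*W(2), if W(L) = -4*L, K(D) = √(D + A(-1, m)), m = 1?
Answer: -24960 + 6240*I*√3 ≈ -24960.0 + 10808.0*I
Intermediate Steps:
K(D) = √D (K(D) = √(D + 0) = √D)
(((K(-3) - 4)*(14 + 16))*(-26))*W(2) = (((√(-3) - 4)*(14 + 16))*(-26))*(-4*2) = (((I*√3 - 4)*30)*(-26))*(-8) = (((-4 + I*√3)*30)*(-26))*(-8) = ((-120 + 30*I*√3)*(-26))*(-8) = (3120 - 780*I*√3)*(-8) = -24960 + 6240*I*√3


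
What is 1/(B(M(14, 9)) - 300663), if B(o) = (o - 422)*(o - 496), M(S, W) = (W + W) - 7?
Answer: -1/101328 ≈ -9.8689e-6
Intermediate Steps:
M(S, W) = -7 + 2*W (M(S, W) = 2*W - 7 = -7 + 2*W)
B(o) = (-496 + o)*(-422 + o) (B(o) = (-422 + o)*(-496 + o) = (-496 + o)*(-422 + o))
1/(B(M(14, 9)) - 300663) = 1/((209312 + (-7 + 2*9)² - 918*(-7 + 2*9)) - 300663) = 1/((209312 + (-7 + 18)² - 918*(-7 + 18)) - 300663) = 1/((209312 + 11² - 918*11) - 300663) = 1/((209312 + 121 - 10098) - 300663) = 1/(199335 - 300663) = 1/(-101328) = -1/101328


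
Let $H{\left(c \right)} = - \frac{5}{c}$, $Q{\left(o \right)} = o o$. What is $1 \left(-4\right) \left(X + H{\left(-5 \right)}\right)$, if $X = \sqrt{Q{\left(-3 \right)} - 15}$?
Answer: $-4 - 4 i \sqrt{6} \approx -4.0 - 9.798 i$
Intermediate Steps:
$Q{\left(o \right)} = o^{2}$
$X = i \sqrt{6}$ ($X = \sqrt{\left(-3\right)^{2} - 15} = \sqrt{9 - 15} = \sqrt{-6} = i \sqrt{6} \approx 2.4495 i$)
$1 \left(-4\right) \left(X + H{\left(-5 \right)}\right) = 1 \left(-4\right) \left(i \sqrt{6} - \frac{5}{-5}\right) = - 4 \left(i \sqrt{6} - -1\right) = - 4 \left(i \sqrt{6} + 1\right) = - 4 \left(1 + i \sqrt{6}\right) = -4 - 4 i \sqrt{6}$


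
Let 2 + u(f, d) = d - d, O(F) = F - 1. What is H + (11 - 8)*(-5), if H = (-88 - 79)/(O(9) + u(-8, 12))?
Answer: -257/6 ≈ -42.833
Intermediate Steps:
O(F) = -1 + F
u(f, d) = -2 (u(f, d) = -2 + (d - d) = -2 + 0 = -2)
H = -167/6 (H = (-88 - 79)/((-1 + 9) - 2) = -167/(8 - 2) = -167/6 ≈ -27.833)
H + (11 - 8)*(-5) = -167/6 + (11 - 8)*(-5) = -167/6 + 3*(-5) = -167/6 - 15 = -257/6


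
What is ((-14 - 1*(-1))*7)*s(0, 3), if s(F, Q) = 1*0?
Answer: 0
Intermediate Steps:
s(F, Q) = 0
((-14 - 1*(-1))*7)*s(0, 3) = ((-14 - 1*(-1))*7)*0 = ((-14 + 1)*7)*0 = -13*7*0 = -91*0 = 0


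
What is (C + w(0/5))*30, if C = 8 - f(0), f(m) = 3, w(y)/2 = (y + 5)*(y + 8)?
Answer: 2550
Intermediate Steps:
w(y) = 2*(5 + y)*(8 + y) (w(y) = 2*((y + 5)*(y + 8)) = 2*((5 + y)*(8 + y)) = 2*(5 + y)*(8 + y))
C = 5 (C = 8 - 1*3 = 8 - 3 = 5)
(C + w(0/5))*30 = (5 + (80 + 2*(0/5)² + 26*(0/5)))*30 = (5 + (80 + 2*(0*(⅕))² + 26*(0*(⅕))))*30 = (5 + (80 + 2*0² + 26*0))*30 = (5 + (80 + 2*0 + 0))*30 = (5 + (80 + 0 + 0))*30 = (5 + 80)*30 = 85*30 = 2550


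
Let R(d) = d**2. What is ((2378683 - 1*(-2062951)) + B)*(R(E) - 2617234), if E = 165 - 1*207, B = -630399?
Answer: -9968170805450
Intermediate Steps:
E = -42 (E = 165 - 207 = -42)
((2378683 - 1*(-2062951)) + B)*(R(E) - 2617234) = ((2378683 - 1*(-2062951)) - 630399)*((-42)**2 - 2617234) = ((2378683 + 2062951) - 630399)*(1764 - 2617234) = (4441634 - 630399)*(-2615470) = 3811235*(-2615470) = -9968170805450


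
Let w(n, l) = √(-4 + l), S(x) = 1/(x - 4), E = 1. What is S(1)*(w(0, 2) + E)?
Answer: -⅓ - I*√2/3 ≈ -0.33333 - 0.4714*I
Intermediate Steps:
S(x) = 1/(-4 + x)
S(1)*(w(0, 2) + E) = (√(-4 + 2) + 1)/(-4 + 1) = (√(-2) + 1)/(-3) = -(I*√2 + 1)/3 = -(1 + I*√2)/3 = -⅓ - I*√2/3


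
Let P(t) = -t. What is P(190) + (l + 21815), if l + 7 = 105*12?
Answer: 22878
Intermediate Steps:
l = 1253 (l = -7 + 105*12 = -7 + 1260 = 1253)
P(190) + (l + 21815) = -1*190 + (1253 + 21815) = -190 + 23068 = 22878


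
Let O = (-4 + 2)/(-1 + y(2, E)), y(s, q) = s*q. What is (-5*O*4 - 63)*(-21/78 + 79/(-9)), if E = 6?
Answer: 1382401/2574 ≈ 537.06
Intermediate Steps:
y(s, q) = q*s
O = -2/11 (O = (-4 + 2)/(-1 + 6*2) = -2/(-1 + 12) = -2/11 ≈ -0.18182)
(-5*O*4 - 63)*(-21/78 + 79/(-9)) = (-5*(-2/11)*4 - 63)*(-21/78 + 79/(-9)) = ((10/11)*4 - 63)*(-21*1/78 + 79*(-1/9)) = (40/11 - 63)*(-7/26 - 79/9) = -653/11*(-2117/234) = 1382401/2574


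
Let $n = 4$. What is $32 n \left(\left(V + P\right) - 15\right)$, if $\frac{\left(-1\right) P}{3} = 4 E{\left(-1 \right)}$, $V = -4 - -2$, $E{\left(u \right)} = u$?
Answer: $-640$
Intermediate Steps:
$V = -2$ ($V = -4 + 2 = -2$)
$P = 12$ ($P = - 3 \cdot 4 \left(-1\right) = \left(-3\right) \left(-4\right) = 12$)
$32 n \left(\left(V + P\right) - 15\right) = 32 \cdot 4 \left(\left(-2 + 12\right) - 15\right) = 128 \left(10 - 15\right) = 128 \left(-5\right) = -640$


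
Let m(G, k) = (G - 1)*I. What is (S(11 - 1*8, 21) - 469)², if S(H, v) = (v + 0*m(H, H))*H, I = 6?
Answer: 164836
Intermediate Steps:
m(G, k) = -6 + 6*G (m(G, k) = (G - 1)*6 = (-1 + G)*6 = -6 + 6*G)
S(H, v) = H*v (S(H, v) = (v + 0*(-6 + 6*H))*H = (v + 0)*H = v*H = H*v)
(S(11 - 1*8, 21) - 469)² = ((11 - 1*8)*21 - 469)² = ((11 - 8)*21 - 469)² = (3*21 - 469)² = (63 - 469)² = (-406)² = 164836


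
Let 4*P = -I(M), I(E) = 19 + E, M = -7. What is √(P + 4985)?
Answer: √4982 ≈ 70.583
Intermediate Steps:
P = -3 (P = (-(19 - 7))/4 = (-1*12)/4 = (¼)*(-12) = -3)
√(P + 4985) = √(-3 + 4985) = √4982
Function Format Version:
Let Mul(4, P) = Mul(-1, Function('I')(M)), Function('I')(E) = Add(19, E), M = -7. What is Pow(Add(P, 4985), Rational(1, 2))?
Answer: Pow(4982, Rational(1, 2)) ≈ 70.583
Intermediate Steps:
P = -3 (P = Mul(Rational(1, 4), Mul(-1, Add(19, -7))) = Mul(Rational(1, 4), Mul(-1, 12)) = Mul(Rational(1, 4), -12) = -3)
Pow(Add(P, 4985), Rational(1, 2)) = Pow(Add(-3, 4985), Rational(1, 2)) = Pow(4982, Rational(1, 2))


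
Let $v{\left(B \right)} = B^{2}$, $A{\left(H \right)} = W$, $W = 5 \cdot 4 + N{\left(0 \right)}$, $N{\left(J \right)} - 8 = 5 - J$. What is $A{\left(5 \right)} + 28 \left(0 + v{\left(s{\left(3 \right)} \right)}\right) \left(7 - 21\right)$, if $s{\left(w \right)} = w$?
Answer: $-3495$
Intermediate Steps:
$N{\left(J \right)} = 13 - J$ ($N{\left(J \right)} = 8 - \left(-5 + J\right) = 13 - J$)
$W = 33$ ($W = 5 \cdot 4 + \left(13 - 0\right) = 20 + \left(13 + 0\right) = 20 + 13 = 33$)
$A{\left(H \right)} = 33$
$A{\left(5 \right)} + 28 \left(0 + v{\left(s{\left(3 \right)} \right)}\right) \left(7 - 21\right) = 33 + 28 \left(0 + 3^{2}\right) \left(7 - 21\right) = 33 + 28 \left(0 + 9\right) \left(-14\right) = 33 + 28 \cdot 9 \left(-14\right) = 33 + 28 \left(-126\right) = 33 - 3528 = -3495$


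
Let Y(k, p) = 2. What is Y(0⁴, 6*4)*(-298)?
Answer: -596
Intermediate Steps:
Y(0⁴, 6*4)*(-298) = 2*(-298) = -596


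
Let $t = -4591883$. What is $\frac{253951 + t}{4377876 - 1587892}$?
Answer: $- \frac{1084483}{697496} \approx -1.5548$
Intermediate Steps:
$\frac{253951 + t}{4377876 - 1587892} = \frac{253951 - 4591883}{4377876 - 1587892} = - \frac{4337932}{2789984} = \left(-4337932\right) \frac{1}{2789984} = - \frac{1084483}{697496}$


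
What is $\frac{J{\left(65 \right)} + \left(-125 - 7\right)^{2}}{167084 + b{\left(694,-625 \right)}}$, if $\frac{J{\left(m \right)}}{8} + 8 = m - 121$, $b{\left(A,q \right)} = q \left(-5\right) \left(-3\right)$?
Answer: $\frac{16912}{157709} \approx 0.10724$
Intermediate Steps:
$b{\left(A,q \right)} = 15 q$ ($b{\left(A,q \right)} = - 5 q \left(-3\right) = 15 q$)
$J{\left(m \right)} = -1032 + 8 m$ ($J{\left(m \right)} = -64 + 8 \left(m - 121\right) = -64 + 8 \left(-121 + m\right) = -64 + \left(-968 + 8 m\right) = -1032 + 8 m$)
$\frac{J{\left(65 \right)} + \left(-125 - 7\right)^{2}}{167084 + b{\left(694,-625 \right)}} = \frac{\left(-1032 + 8 \cdot 65\right) + \left(-125 - 7\right)^{2}}{167084 + 15 \left(-625\right)} = \frac{\left(-1032 + 520\right) + \left(-132\right)^{2}}{167084 - 9375} = \frac{-512 + 17424}{157709} = 16912 \cdot \frac{1}{157709} = \frac{16912}{157709}$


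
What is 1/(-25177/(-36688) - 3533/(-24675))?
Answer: 905276400/750861179 ≈ 1.2057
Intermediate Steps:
1/(-25177/(-36688) - 3533/(-24675)) = 1/(-25177*(-1/36688) - 3533*(-1/24675)) = 1/(25177/36688 + 3533/24675) = 1/(750861179/905276400) = 905276400/750861179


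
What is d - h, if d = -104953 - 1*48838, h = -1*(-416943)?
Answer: -570734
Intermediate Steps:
h = 416943
d = -153791 (d = -104953 - 48838 = -153791)
d - h = -153791 - 1*416943 = -153791 - 416943 = -570734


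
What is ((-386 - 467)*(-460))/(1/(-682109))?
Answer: -267645929420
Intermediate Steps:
((-386 - 467)*(-460))/(1/(-682109)) = (-853*(-460))/(-1/682109) = 392380*(-682109) = -267645929420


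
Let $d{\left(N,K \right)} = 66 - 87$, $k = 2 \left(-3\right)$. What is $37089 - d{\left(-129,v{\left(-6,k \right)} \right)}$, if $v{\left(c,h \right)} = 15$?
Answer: $37110$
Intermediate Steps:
$k = -6$
$d{\left(N,K \right)} = -21$
$37089 - d{\left(-129,v{\left(-6,k \right)} \right)} = 37089 - -21 = 37089 + 21 = 37110$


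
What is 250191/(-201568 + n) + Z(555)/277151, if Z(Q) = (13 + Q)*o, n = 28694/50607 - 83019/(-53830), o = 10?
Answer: -185777257574298391850/152183814247789369577 ≈ -1.2207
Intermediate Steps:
n = 5745940553/2724174810 (n = 28694*(1/50607) - 83019*(-1/53830) = 28694/50607 + 83019/53830 = 5745940553/2724174810 ≈ 2.1092)
Z(Q) = 130 + 10*Q (Z(Q) = (13 + Q)*10 = 130 + 10*Q)
250191/(-201568 + n) + Z(555)/277151 = 250191/(-201568 + 5745940553/2724174810) + (130 + 10*555)/277151 = 250191/(-549100722161527/2724174810) + (130 + 5550)*(1/277151) = 250191*(-2724174810/549100722161527) + 5680*(1/277151) = -681564019888710/549100722161527 + 5680/277151 = -185777257574298391850/152183814247789369577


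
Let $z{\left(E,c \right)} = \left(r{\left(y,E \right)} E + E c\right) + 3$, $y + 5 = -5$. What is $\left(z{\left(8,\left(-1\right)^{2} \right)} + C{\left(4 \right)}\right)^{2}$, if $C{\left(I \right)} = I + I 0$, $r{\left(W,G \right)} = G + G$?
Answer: $20449$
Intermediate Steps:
$y = -10$ ($y = -5 - 5 = -10$)
$r{\left(W,G \right)} = 2 G$
$z{\left(E,c \right)} = 3 + 2 E^{2} + E c$ ($z{\left(E,c \right)} = \left(2 E E + E c\right) + 3 = \left(2 E^{2} + E c\right) + 3 = 3 + 2 E^{2} + E c$)
$C{\left(I \right)} = I$ ($C{\left(I \right)} = I + 0 = I$)
$\left(z{\left(8,\left(-1\right)^{2} \right)} + C{\left(4 \right)}\right)^{2} = \left(\left(3 + 2 \cdot 8^{2} + 8 \left(-1\right)^{2}\right) + 4\right)^{2} = \left(\left(3 + 2 \cdot 64 + 8 \cdot 1\right) + 4\right)^{2} = \left(\left(3 + 128 + 8\right) + 4\right)^{2} = \left(139 + 4\right)^{2} = 143^{2} = 20449$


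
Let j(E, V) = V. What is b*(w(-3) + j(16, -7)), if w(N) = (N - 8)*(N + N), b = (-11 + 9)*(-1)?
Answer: 118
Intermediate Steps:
b = 2 (b = -2*(-1) = 2)
w(N) = 2*N*(-8 + N) (w(N) = (-8 + N)*(2*N) = 2*N*(-8 + N))
b*(w(-3) + j(16, -7)) = 2*(2*(-3)*(-8 - 3) - 7) = 2*(2*(-3)*(-11) - 7) = 2*(66 - 7) = 2*59 = 118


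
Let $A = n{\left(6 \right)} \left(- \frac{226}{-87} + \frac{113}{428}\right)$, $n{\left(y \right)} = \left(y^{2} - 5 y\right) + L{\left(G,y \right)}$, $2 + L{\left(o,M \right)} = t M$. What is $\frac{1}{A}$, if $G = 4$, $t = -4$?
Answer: $- \frac{9309}{532795} \approx -0.017472$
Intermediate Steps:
$L{\left(o,M \right)} = -2 - 4 M$
$n{\left(y \right)} = -2 + y^{2} - 9 y$ ($n{\left(y \right)} = \left(y^{2} - 5 y\right) - \left(2 + 4 y\right) = -2 + y^{2} - 9 y$)
$A = - \frac{532795}{9309}$ ($A = \left(-2 + 6^{2} - 54\right) \left(- \frac{226}{-87} + \frac{113}{428}\right) = \left(-2 + 36 - 54\right) \left(\left(-226\right) \left(- \frac{1}{87}\right) + 113 \cdot \frac{1}{428}\right) = - 20 \left(\frac{226}{87} + \frac{113}{428}\right) = \left(-20\right) \frac{106559}{37236} = - \frac{532795}{9309} \approx -57.234$)
$\frac{1}{A} = \frac{1}{- \frac{532795}{9309}} = - \frac{9309}{532795}$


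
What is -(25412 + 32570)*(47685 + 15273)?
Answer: -3650430756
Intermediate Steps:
-(25412 + 32570)*(47685 + 15273) = -57982*62958 = -1*3650430756 = -3650430756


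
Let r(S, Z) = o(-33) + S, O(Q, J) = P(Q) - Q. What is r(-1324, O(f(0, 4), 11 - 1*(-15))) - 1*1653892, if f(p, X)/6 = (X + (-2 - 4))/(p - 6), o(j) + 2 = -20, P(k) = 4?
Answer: -1655238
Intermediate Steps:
o(j) = -22 (o(j) = -2 - 20 = -22)
f(p, X) = 6*(-6 + X)/(-6 + p) (f(p, X) = 6*((X + (-2 - 4))/(p - 6)) = 6*((X - 6)/(-6 + p)) = 6*((-6 + X)/(-6 + p)) = 6*(-6 + X)/(-6 + p))
O(Q, J) = 4 - Q
r(S, Z) = -22 + S
r(-1324, O(f(0, 4), 11 - 1*(-15))) - 1*1653892 = (-22 - 1324) - 1*1653892 = -1346 - 1653892 = -1655238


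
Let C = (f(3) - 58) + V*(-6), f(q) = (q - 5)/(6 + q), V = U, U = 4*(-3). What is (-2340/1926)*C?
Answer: -16120/963 ≈ -16.739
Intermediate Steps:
U = -12
V = -12
f(q) = (-5 + q)/(6 + q)
C = 124/9 (C = ((-5 + 3)/(6 + 3) - 58) - 12*(-6) = (-2/9 - 58) + 72 = -524/9 + 72 = 124/9 ≈ 13.778)
(-2340/1926)*C = -2340/1926*(124/9) = -2340*1/1926*(124/9) = -130/107*124/9 = -16120/963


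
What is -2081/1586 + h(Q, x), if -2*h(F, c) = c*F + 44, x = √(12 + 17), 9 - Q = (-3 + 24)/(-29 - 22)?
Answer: -36973/1586 - 80*√29/17 ≈ -48.654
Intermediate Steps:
Q = 160/17 (Q = 9 - (-3 + 24)/(-29 - 22) = 9 - 21/(-51) = 9 - 21*(-1)/51 = 9 - 1*(-7/17) = 9 + 7/17 = 160/17 ≈ 9.4118)
x = √29 ≈ 5.3852
h(F, c) = -22 - F*c/2 (h(F, c) = -(c*F + 44)/2 = -(F*c + 44)/2 = -(44 + F*c)/2 = -22 - F*c/2)
-2081/1586 + h(Q, x) = -2081/1586 + (-22 - ½*160/17*√29) = -2081*1/1586 + (-22 - 80*√29/17) = -2081/1586 + (-22 - 80*√29/17) = -36973/1586 - 80*√29/17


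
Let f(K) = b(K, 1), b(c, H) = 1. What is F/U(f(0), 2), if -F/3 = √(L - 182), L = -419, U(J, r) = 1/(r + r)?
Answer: -12*I*√601 ≈ -294.18*I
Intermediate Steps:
f(K) = 1
U(J, r) = 1/(2*r)
F = -3*I*√601 (F = -3*√(-419 - 182) = -3*I*√601 ≈ -73.546*I)
F/U(f(0), 2) = (-3*I*√601)/(((½)/2)) = (-3*I*√601)/(((½)*(½))) = (-3*I*√601)/(¼) = -3*I*√601*4 = -12*I*√601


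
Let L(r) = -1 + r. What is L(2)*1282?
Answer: 1282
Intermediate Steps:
L(2)*1282 = (-1 + 2)*1282 = 1*1282 = 1282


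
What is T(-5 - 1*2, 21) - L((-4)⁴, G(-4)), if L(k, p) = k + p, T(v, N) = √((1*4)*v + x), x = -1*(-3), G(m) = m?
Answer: -252 + 5*I ≈ -252.0 + 5.0*I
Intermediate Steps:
x = 3
T(v, N) = √(3 + 4*v) (T(v, N) = √((1*4)*v + 3) = √(4*v + 3) = √(3 + 4*v))
T(-5 - 1*2, 21) - L((-4)⁴, G(-4)) = √(3 + 4*(-5 - 1*2)) - ((-4)⁴ - 4) = √(3 + 4*(-5 - 2)) - (256 - 4) = √(3 + 4*(-7)) - 1*252 = √(3 - 28) - 252 = √(-25) - 252 = 5*I - 252 = -252 + 5*I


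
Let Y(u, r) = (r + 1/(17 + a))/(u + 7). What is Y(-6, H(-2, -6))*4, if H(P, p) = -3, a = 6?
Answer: -272/23 ≈ -11.826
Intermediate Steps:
Y(u, r) = (1/23 + r)/(7 + u) (Y(u, r) = (r + 1/(17 + 6))/(u + 7) = (r + 1/23)/(7 + u) = (1/23 + r)/(7 + u))
Y(-6, H(-2, -6))*4 = ((1/23 - 3)/(7 - 6))*4 = (-68/23/1)*4 = (1*(-68/23))*4 = -68/23*4 = -272/23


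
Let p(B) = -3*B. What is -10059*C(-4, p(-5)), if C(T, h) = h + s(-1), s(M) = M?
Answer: -140826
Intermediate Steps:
C(T, h) = -1 + h (C(T, h) = h - 1 = -1 + h)
-10059*C(-4, p(-5)) = -10059*(-1 - 3*(-5)) = -10059*(-1 + 15) = -10059*14 = -140826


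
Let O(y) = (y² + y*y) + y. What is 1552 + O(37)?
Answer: 4327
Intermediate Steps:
O(y) = y + 2*y² (O(y) = (y² + y²) + y = 2*y² + y = y + 2*y²)
1552 + O(37) = 1552 + 37*(1 + 2*37) = 1552 + 37*(1 + 74) = 1552 + 37*75 = 1552 + 2775 = 4327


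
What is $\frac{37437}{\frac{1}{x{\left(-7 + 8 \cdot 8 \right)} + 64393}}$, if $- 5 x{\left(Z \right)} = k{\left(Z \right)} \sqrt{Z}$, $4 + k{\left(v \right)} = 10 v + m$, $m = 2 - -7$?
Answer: $2410680741 - 4305255 \sqrt{57} \approx 2.3782 \cdot 10^{9}$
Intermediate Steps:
$m = 9$ ($m = 2 + 7 = 9$)
$k{\left(v \right)} = 5 + 10 v$ ($k{\left(v \right)} = -4 + \left(10 v + 9\right) = -4 + \left(9 + 10 v\right) = 5 + 10 v$)
$x{\left(Z \right)} = - \frac{\sqrt{Z} \left(5 + 10 Z\right)}{5}$ ($x{\left(Z \right)} = - \frac{\left(5 + 10 Z\right) \sqrt{Z}}{5} = - \frac{\sqrt{Z} \left(5 + 10 Z\right)}{5}$)
$\frac{37437}{\frac{1}{x{\left(-7 + 8 \cdot 8 \right)} + 64393}} = \frac{37437}{\frac{1}{\sqrt{-7 + 8 \cdot 8} \left(-1 - 2 \left(-7 + 8 \cdot 8\right)\right) + 64393}} = \frac{37437}{\frac{1}{\sqrt{-7 + 64} \left(-1 - 2 \left(-7 + 64\right)\right) + 64393}} = \frac{37437}{\frac{1}{\sqrt{57} \left(-1 - 114\right) + 64393}} = \frac{37437}{\frac{1}{\sqrt{57} \left(-115\right) + 64393}} = \frac{37437}{\frac{1}{- 115 \sqrt{57} + 64393}} = \frac{37437}{\frac{1}{64393 - 115 \sqrt{57}}} = 37437 \left(64393 - 115 \sqrt{57}\right) = 2410680741 - 4305255 \sqrt{57}$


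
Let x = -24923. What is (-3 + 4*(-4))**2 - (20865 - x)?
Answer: -45427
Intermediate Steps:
(-3 + 4*(-4))**2 - (20865 - x) = (-3 + 4*(-4))**2 - (20865 - 1*(-24923)) = (-3 - 16)**2 - (20865 + 24923) = (-19)**2 - 1*45788 = 361 - 45788 = -45427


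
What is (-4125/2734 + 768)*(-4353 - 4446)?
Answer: -18439070013/2734 ≈ -6.7444e+6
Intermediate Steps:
(-4125/2734 + 768)*(-4353 - 4446) = (-4125*1/2734 + 768)*(-8799) = (-4125/2734 + 768)*(-8799) = (2095587/2734)*(-8799) = -18439070013/2734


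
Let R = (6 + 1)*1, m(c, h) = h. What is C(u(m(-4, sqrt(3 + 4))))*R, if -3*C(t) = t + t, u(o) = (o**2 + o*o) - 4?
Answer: -140/3 ≈ -46.667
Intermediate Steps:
u(o) = -4 + 2*o**2 (u(o) = (o**2 + o**2) - 4 = 2*o**2 - 4 = -4 + 2*o**2)
C(t) = -2*t/3 (C(t) = -(t + t)/3 = -2*t/3)
R = 7 (R = 7*1 = 7)
C(u(m(-4, sqrt(3 + 4))))*R = -2*(-4 + 2*(sqrt(3 + 4))**2)/3*7 = -2*(-4 + 2*(sqrt(7))**2)/3*7 = -2*(-4 + 2*7)/3*7 = -2*(-4 + 14)/3*7 = -2/3*10*7 = -20/3*7 = -140/3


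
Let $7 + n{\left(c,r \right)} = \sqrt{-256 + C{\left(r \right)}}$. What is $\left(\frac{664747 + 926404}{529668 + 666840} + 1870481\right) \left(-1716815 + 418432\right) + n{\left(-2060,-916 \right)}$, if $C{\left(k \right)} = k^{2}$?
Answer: $- \frac{2905842270842461673}{1196508} + 60 \sqrt{233} \approx -2.4286 \cdot 10^{12}$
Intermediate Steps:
$n{\left(c,r \right)} = -7 + \sqrt{-256 + r^{2}}$
$\left(\frac{664747 + 926404}{529668 + 666840} + 1870481\right) \left(-1716815 + 418432\right) + n{\left(-2060,-916 \right)} = \left(\frac{664747 + 926404}{529668 + 666840} + 1870481\right) \left(-1716815 + 418432\right) - \left(7 - \sqrt{-256 + \left(-916\right)^{2}}\right) = \left(\frac{1591151}{1196508} + 1870481\right) \left(-1298383\right) - \left(7 - \sqrt{-256 + 839056}\right) = \left(1591151 \cdot \frac{1}{1196508} + 1870481\right) \left(-1298383\right) - \left(7 - \sqrt{838800}\right) = \left(\frac{1591151}{1196508} + 1870481\right) \left(-1298383\right) - \left(7 - 60 \sqrt{233}\right) = \frac{2238047071499}{1196508} \left(-1298383\right) - \left(7 - 60 \sqrt{233}\right) = - \frac{2905842270834086117}{1196508} - \left(7 - 60 \sqrt{233}\right) = - \frac{2905842270842461673}{1196508} + 60 \sqrt{233}$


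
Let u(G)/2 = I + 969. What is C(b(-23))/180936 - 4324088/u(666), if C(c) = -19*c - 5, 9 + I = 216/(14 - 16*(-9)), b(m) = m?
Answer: -107305913375/47714331 ≈ -2248.9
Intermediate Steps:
I = -603/79 (I = -9 + 216/(14 - 16*(-9)) = -9 + 216/(14 + 144) = -9 + 216/158 = -9 + 216*(1/158) = -9 + 108/79 = -603/79 ≈ -7.6329)
C(c) = -5 - 19*c
u(G) = 151896/79 (u(G) = 2*(-603/79 + 969) = 2*(75948/79) = 151896/79)
C(b(-23))/180936 - 4324088/u(666) = (-5 - 19*(-23))/180936 - 4324088/151896/79 = (-5 + 437)*(1/180936) - 4324088*79/151896 = 432*(1/180936) - 42700369/18987 = 6/2513 - 42700369/18987 = -107305913375/47714331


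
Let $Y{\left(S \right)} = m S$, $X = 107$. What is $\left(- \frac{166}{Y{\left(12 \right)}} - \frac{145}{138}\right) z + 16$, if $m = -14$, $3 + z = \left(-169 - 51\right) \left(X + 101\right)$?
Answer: $\frac{5568235}{1932} \approx 2882.1$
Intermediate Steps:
$z = -45763$ ($z = -3 + \left(-169 - 51\right) \left(107 + 101\right) = -3 - 45760 = -45763$)
$Y{\left(S \right)} = - 14 S$
$\left(- \frac{166}{Y{\left(12 \right)}} - \frac{145}{138}\right) z + 16 = \left(- \frac{166}{\left(-14\right) 12} - \frac{145}{138}\right) \left(-45763\right) + 16 = \left(- \frac{166}{-168} - \frac{145}{138}\right) \left(-45763\right) + 16 = \left(\left(-166\right) \left(- \frac{1}{168}\right) - \frac{145}{138}\right) \left(-45763\right) + 16 = \left(\frac{83}{84} - \frac{145}{138}\right) \left(-45763\right) + 16 = \left(- \frac{121}{1932}\right) \left(-45763\right) + 16 = \frac{5537323}{1932} + 16 = \frac{5568235}{1932}$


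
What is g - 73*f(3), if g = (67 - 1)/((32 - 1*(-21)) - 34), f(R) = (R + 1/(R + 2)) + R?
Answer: -42667/95 ≈ -449.13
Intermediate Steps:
f(R) = 1/(2 + R) + 2*R (f(R) = (R + 1/(2 + R)) + R = 1/(2 + R) + 2*R)
g = 66/19 (g = 66/((32 + 21) - 34) = 66/(53 - 34) = 66/19 ≈ 3.4737)
g - 73*f(3) = 66/19 - 73*(1 + 2*3² + 4*3)/(2 + 3) = 66/19 - 73*(1 + 2*9 + 12)/5 = 66/19 - 73*(1 + 18 + 12)/5 = 66/19 - 73*31/5 = 66/19 - 2263/5 = -42667/95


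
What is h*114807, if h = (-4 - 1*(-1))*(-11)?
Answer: 3788631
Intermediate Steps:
h = 33 (h = (-4 + 1)*(-11) = -3*(-11) = 33)
h*114807 = 33*114807 = 3788631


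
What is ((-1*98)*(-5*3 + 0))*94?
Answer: 138180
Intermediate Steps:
((-1*98)*(-5*3 + 0))*94 = -98*(-15 + 0)*94 = -98*(-15)*94 = 1470*94 = 138180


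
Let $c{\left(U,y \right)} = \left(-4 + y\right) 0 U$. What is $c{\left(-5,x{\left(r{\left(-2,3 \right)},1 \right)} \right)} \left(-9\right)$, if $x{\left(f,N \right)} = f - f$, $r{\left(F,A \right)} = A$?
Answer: $0$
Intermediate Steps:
$x{\left(f,N \right)} = 0$
$c{\left(U,y \right)} = 0$ ($c{\left(U,y \right)} = \left(-4 + y\right) 0 = 0$)
$c{\left(-5,x{\left(r{\left(-2,3 \right)},1 \right)} \right)} \left(-9\right) = 0 \left(-9\right) = 0$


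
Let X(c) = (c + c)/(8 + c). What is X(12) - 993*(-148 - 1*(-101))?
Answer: 233361/5 ≈ 46672.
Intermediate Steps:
X(c) = 2*c/(8 + c) (X(c) = (2*c)/(8 + c) = 2*c/(8 + c))
X(12) - 993*(-148 - 1*(-101)) = 2*12/(8 + 12) - 993*(-148 - 1*(-101)) = 2*12/20 - 993*(-148 + 101) = 2*12*(1/20) - 993*(-47) = 6/5 + 46671 = 233361/5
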